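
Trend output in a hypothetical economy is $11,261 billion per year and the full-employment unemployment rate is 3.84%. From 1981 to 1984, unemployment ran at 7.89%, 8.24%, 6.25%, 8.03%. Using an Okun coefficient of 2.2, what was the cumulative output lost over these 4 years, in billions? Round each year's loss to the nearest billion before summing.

$3,728 billion

Year 1981: gap = -2.2 × (7.89 - 3.84) = -8.91%, loss ≈ 11261 × 8.91/100 ≈ 1003.
Year 1982: gap = -2.2 × (8.24 - 3.84) = -9.68%, loss ≈ 11261 × 9.68/100 ≈ 1090.
Year 1983: gap = -2.2 × (6.25 - 3.84) = -5.302%, loss ≈ 11261 × 5.302/100 ≈ 597.
Year 1984: gap = -2.2 × (8.03 - 3.84) = -9.218%, loss ≈ 11261 × 9.218/100 ≈ 1038.
Total lost output = 1003 + 1090 + 597 + 1038 = 3728 billion.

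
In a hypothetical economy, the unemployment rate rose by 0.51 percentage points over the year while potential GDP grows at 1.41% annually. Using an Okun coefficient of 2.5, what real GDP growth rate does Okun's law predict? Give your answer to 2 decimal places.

Growth-rate Okun's law: g_Y = g_Y* - β × Δu.
g_Y = 1.41 - 2.5 × (0.51) = 1.41 - 1.275 = 0.135%, i.e. 0.14% to 2 d.p.

0.14%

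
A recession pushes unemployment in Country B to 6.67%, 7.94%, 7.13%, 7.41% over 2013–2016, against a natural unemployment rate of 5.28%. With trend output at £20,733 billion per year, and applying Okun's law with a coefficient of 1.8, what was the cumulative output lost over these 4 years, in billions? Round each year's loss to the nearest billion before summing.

£2,997 billion

Year 2013: gap = -1.8 × (6.67 - 5.28) = -2.502%, loss ≈ 20733 × 2.502/100 ≈ 519.
Year 2014: gap = -1.8 × (7.94 - 5.28) = -4.788%, loss ≈ 20733 × 4.788/100 ≈ 993.
Year 2015: gap = -1.8 × (7.13 - 5.28) = -3.33%, loss ≈ 20733 × 3.33/100 ≈ 690.
Year 2016: gap = -1.8 × (7.41 - 5.28) = -3.834%, loss ≈ 20733 × 3.834/100 ≈ 795.
Total lost output = 519 + 993 + 690 + 795 = 2997 billion.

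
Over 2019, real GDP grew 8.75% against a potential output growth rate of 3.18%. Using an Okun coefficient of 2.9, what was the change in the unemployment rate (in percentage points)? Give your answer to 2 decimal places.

Growth-rate Okun's law: g_Y = g_Y* - β × Δu, so Δu = (g_Y* - g_Y)/β.
Δu = (3.18 - 8.75)/2.9 = -5.57/2.9 = -1.92 percentage points.

-1.92 percentage points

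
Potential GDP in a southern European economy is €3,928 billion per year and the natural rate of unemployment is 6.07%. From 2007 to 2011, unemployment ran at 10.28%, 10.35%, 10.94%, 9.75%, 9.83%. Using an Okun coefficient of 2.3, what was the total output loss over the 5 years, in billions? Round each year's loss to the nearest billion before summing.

Year 2007: gap = -2.3 × (10.28 - 6.07) = -9.683%, loss ≈ 3928 × 9.683/100 ≈ 380.
Year 2008: gap = -2.3 × (10.35 - 6.07) = -9.844%, loss ≈ 3928 × 9.844/100 ≈ 387.
Year 2009: gap = -2.3 × (10.94 - 6.07) = -11.201%, loss ≈ 3928 × 11.201/100 ≈ 440.
Year 2010: gap = -2.3 × (9.75 - 6.07) = -8.464%, loss ≈ 3928 × 8.464/100 ≈ 332.
Year 2011: gap = -2.3 × (9.83 - 6.07) = -8.648%, loss ≈ 3928 × 8.648/100 ≈ 340.
Total lost output = 380 + 387 + 440 + 332 + 340 = 1879 billion.

€1,879 billion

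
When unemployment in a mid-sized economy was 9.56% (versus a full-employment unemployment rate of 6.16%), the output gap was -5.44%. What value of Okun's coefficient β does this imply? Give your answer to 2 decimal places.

β ≈ 1.60

Okun's law: output gap = -β × (u - u*).
-5.44 = -β × (9.56 - 6.16) = -β × 3.4, so β = 5.44/3.4 = 1.60.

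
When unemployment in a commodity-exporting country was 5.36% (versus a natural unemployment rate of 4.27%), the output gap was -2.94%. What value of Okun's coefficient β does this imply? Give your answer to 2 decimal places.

Okun's law: output gap = -β × (u - u*).
-2.94 = -β × (5.36 - 4.27) = -β × 1.09, so β = 2.94/1.09 = 2.70.

β ≈ 2.70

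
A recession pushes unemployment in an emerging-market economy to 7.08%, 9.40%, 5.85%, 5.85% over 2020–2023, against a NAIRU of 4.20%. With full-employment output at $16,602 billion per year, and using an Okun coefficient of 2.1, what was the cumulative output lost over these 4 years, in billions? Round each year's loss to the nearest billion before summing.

$3,967 billion

Year 2020: gap = -2.1 × (7.08 - 4.2) = -6.048%, loss ≈ 16602 × 6.048/100 ≈ 1004.
Year 2021: gap = -2.1 × (9.4 - 4.2) = -10.92%, loss ≈ 16602 × 10.92/100 ≈ 1813.
Year 2022: gap = -2.1 × (5.85 - 4.2) = -3.465%, loss ≈ 16602 × 3.465/100 ≈ 575.
Year 2023: gap = -2.1 × (5.85 - 4.2) = -3.465%, loss ≈ 16602 × 3.465/100 ≈ 575.
Total lost output = 1004 + 1813 + 575 + 575 = 3967 billion.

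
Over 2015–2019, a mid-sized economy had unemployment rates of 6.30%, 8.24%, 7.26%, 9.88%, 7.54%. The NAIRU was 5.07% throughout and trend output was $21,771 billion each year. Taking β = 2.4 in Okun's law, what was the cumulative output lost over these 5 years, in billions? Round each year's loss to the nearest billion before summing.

Year 2015: gap = -2.4 × (6.3 - 5.07) = -2.952%, loss ≈ 21771 × 2.952/100 ≈ 643.
Year 2016: gap = -2.4 × (8.24 - 5.07) = -7.608%, loss ≈ 21771 × 7.608/100 ≈ 1656.
Year 2017: gap = -2.4 × (7.26 - 5.07) = -5.256%, loss ≈ 21771 × 5.256/100 ≈ 1144.
Year 2018: gap = -2.4 × (9.88 - 5.07) = -11.544%, loss ≈ 21771 × 11.544/100 ≈ 2513.
Year 2019: gap = -2.4 × (7.54 - 5.07) = -5.928%, loss ≈ 21771 × 5.928/100 ≈ 1291.
Total lost output = 643 + 1656 + 1144 + 2513 + 1291 = 7247 billion.

$7,247 billion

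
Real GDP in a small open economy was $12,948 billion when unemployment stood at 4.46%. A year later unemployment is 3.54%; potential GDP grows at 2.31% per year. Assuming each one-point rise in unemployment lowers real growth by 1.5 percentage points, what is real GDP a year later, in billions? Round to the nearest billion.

$13,426 billion

Δu = 3.54 - 4.46 = -0.92 points.
Okun's law (growth form): g_Y = g_Y* - β × Δu = 2.31 - 1.5 × (-0.92) = 2.31 + 1.38 = 3.69%.
Real GDP in the next year = 12948 × (1 + 3.69/100) = 12948 × 1.0369 ≈ 13426 billion.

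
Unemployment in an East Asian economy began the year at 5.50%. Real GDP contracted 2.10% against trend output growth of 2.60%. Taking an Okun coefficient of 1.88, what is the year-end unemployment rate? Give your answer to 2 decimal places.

Growth-rate Okun's law: g_Y = g_Y* - β × Δu, so Δu = (g_Y* - g_Y)/β.
Δu = (2.6 + 2.1)/1.88 = 4.7/1.88 = 2.50 percentage points.
Year-end unemployment = 5.5 + 2.5 = 8.00%.

8.00%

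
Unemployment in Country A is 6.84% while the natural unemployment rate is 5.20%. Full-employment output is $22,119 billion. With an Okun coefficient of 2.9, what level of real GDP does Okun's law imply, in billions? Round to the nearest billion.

$21,067 billion

Unemployment gap = 6.84 - 5.2 = 1.64 points, so the output gap is -2.9 × 1.64 = -4.756%.
Actual GDP = 22119 × (1 - 4.756/100) = 22119 × 0.95244 ≈ 21067 billion.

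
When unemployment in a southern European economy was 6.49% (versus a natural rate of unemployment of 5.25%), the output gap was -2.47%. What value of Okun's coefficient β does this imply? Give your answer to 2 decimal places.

Okun's law: output gap = -β × (u - u*).
-2.47 = -β × (6.49 - 5.25) = -β × 1.24, so β = 2.47/1.24 = 1.99.

β ≈ 1.99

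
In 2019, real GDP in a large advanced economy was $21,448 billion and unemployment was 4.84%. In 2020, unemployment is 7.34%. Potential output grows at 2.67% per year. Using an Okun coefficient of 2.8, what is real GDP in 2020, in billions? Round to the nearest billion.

Δu = 7.34 - 4.84 = 2.5 points.
Okun's law (growth form): g_Y = g_Y* - β × Δu = 2.67 - 2.8 × (2.50) = 2.67 - 7 = -4.33%.
Real GDP in the next year = 21448 × (1 - 4.33/100) = 21448 × 0.9567 ≈ 20519 billion.

$20,519 billion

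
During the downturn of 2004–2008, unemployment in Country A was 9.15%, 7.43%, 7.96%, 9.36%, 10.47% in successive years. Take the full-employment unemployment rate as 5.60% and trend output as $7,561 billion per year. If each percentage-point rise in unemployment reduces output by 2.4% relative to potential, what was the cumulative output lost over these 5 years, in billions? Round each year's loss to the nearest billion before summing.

Year 2004: gap = -2.4 × (9.15 - 5.6) = -8.52%, loss ≈ 7561 × 8.52/100 ≈ 644.
Year 2005: gap = -2.4 × (7.43 - 5.6) = -4.392%, loss ≈ 7561 × 4.392/100 ≈ 332.
Year 2006: gap = -2.4 × (7.96 - 5.6) = -5.664%, loss ≈ 7561 × 5.664/100 ≈ 428.
Year 2007: gap = -2.4 × (9.36 - 5.6) = -9.024%, loss ≈ 7561 × 9.024/100 ≈ 682.
Year 2008: gap = -2.4 × (10.47 - 5.6) = -11.688%, loss ≈ 7561 × 11.688/100 ≈ 884.
Total lost output = 644 + 332 + 428 + 682 + 884 = 2970 billion.

$2,970 billion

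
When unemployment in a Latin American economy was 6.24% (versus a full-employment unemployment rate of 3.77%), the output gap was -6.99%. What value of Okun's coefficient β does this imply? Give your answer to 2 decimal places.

β ≈ 2.83

Okun's law: output gap = -β × (u - u*).
-6.99 = -β × (6.24 - 3.77) = -β × 2.47, so β = 6.99/2.47 = 2.83.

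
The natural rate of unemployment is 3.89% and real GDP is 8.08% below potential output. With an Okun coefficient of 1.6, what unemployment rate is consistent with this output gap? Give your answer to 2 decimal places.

8.94%

From Okun's law, u - u* = -(output gap)/β = -(-8.08)/1.6 = 5.05 points.
So u = 3.89 + 5.05 = 8.94%.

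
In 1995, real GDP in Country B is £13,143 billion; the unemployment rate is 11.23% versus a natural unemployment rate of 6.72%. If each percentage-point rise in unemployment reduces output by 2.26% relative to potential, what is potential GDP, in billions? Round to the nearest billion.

Unemployment gap = 11.23 - 6.72 = 4.51 points, so output gap = -2.26 × 4.51 = -10.1926%.
Since Y = Y* × (1 + gap/100), Y* = 13143/0.898074 ≈ 14635 billion.

£14,635 billion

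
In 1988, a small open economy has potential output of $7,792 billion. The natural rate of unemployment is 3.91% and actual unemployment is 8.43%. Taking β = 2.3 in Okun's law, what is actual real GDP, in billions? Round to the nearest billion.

$6,982 billion

Unemployment gap = 8.43 - 3.91 = 4.52 points, so the output gap is -2.3 × 4.52 = -10.396%.
Actual GDP = 7792 × (1 - 10.396/100) = 7792 × 0.89604 ≈ 6982 billion.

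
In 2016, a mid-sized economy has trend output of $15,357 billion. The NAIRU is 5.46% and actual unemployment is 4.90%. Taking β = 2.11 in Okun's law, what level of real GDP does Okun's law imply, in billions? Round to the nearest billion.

$15,538 billion

Unemployment gap = 4.9 - 5.46 = -0.56 points, so the output gap is -2.11 × (-0.56) = 1.1816%.
Actual GDP = 15357 × (1 + 1.1816/100) = 15357 × 1.011816 ≈ 15538 billion.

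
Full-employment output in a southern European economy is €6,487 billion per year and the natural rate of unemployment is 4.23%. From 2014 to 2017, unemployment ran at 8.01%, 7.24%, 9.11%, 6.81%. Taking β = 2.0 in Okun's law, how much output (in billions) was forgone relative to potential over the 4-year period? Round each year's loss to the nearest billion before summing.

€1,849 billion

Year 2014: gap = -2.0 × (8.01 - 4.23) = -7.56%, loss ≈ 6487 × 7.56/100 ≈ 490.
Year 2015: gap = -2.0 × (7.24 - 4.23) = -6.02%, loss ≈ 6487 × 6.02/100 ≈ 391.
Year 2016: gap = -2.0 × (9.11 - 4.23) = -9.76%, loss ≈ 6487 × 9.76/100 ≈ 633.
Year 2017: gap = -2.0 × (6.81 - 4.23) = -5.16%, loss ≈ 6487 × 5.16/100 ≈ 335.
Total lost output = 490 + 391 + 633 + 335 = 1849 billion.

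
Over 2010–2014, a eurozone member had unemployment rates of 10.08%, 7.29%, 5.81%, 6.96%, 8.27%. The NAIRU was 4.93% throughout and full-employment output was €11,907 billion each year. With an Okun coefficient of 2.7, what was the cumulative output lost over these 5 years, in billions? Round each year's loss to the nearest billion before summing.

Year 2010: gap = -2.7 × (10.08 - 4.93) = -13.905%, loss ≈ 11907 × 13.905/100 ≈ 1656.
Year 2011: gap = -2.7 × (7.29 - 4.93) = -6.372%, loss ≈ 11907 × 6.372/100 ≈ 759.
Year 2012: gap = -2.7 × (5.81 - 4.93) = -2.376%, loss ≈ 11907 × 2.376/100 ≈ 283.
Year 2013: gap = -2.7 × (6.96 - 4.93) = -5.481%, loss ≈ 11907 × 5.481/100 ≈ 653.
Year 2014: gap = -2.7 × (8.27 - 4.93) = -9.018%, loss ≈ 11907 × 9.018/100 ≈ 1074.
Total lost output = 1656 + 759 + 283 + 653 + 1074 = 4425 billion.

€4,425 billion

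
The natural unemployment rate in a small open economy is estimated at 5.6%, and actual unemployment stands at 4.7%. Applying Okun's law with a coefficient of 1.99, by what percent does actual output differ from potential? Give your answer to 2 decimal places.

1.79%

The unemployment gap is 4.7 - 5.6 = -0.9 percentage points.
Okun's law gives an output gap of -1.99 × (-0.9) = 1.791%, i.e. 1.79% above potential.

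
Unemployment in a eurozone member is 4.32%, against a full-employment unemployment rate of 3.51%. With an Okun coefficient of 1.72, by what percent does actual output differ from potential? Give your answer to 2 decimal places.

The unemployment gap is 4.32 - 3.51 = 0.81 percentage points.
Okun's law gives an output gap of -1.72 × 0.81 = -1.3932%, i.e. 1.39% below potential.

-1.39%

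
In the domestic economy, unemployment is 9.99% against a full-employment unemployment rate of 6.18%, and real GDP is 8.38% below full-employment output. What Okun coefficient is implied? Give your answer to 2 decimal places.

Okun's law: output gap = -β × (u - u*).
-8.38 = -β × (9.99 - 6.18) = -β × 3.81, so β = 8.38/3.81 = 2.20.

β ≈ 2.20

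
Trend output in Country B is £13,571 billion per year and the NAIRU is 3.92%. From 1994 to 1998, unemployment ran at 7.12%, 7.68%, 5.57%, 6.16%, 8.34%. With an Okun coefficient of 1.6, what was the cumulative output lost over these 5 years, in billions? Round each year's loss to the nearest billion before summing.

£3,315 billion

Year 1994: gap = -1.6 × (7.12 - 3.92) = -5.12%, loss ≈ 13571 × 5.12/100 ≈ 695.
Year 1995: gap = -1.6 × (7.68 - 3.92) = -6.016%, loss ≈ 13571 × 6.016/100 ≈ 816.
Year 1996: gap = -1.6 × (5.57 - 3.92) = -2.64%, loss ≈ 13571 × 2.64/100 ≈ 358.
Year 1997: gap = -1.6 × (6.16 - 3.92) = -3.584%, loss ≈ 13571 × 3.584/100 ≈ 486.
Year 1998: gap = -1.6 × (8.34 - 3.92) = -7.072%, loss ≈ 13571 × 7.072/100 ≈ 960.
Total lost output = 695 + 816 + 358 + 486 + 960 = 3315 billion.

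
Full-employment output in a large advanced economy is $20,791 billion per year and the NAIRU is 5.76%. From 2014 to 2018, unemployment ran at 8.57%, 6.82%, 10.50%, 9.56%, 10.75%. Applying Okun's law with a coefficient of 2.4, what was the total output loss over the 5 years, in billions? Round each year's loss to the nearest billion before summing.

Year 2014: gap = -2.4 × (8.57 - 5.76) = -6.744%, loss ≈ 20791 × 6.744/100 ≈ 1402.
Year 2015: gap = -2.4 × (6.82 - 5.76) = -2.544%, loss ≈ 20791 × 2.544/100 ≈ 529.
Year 2016: gap = -2.4 × (10.5 - 5.76) = -11.376%, loss ≈ 20791 × 11.376/100 ≈ 2365.
Year 2017: gap = -2.4 × (9.56 - 5.76) = -9.12%, loss ≈ 20791 × 9.12/100 ≈ 1896.
Year 2018: gap = -2.4 × (10.75 - 5.76) = -11.976%, loss ≈ 20791 × 11.976/100 ≈ 2490.
Total lost output = 1402 + 529 + 2365 + 1896 + 2490 = 8682 billion.

$8,682 billion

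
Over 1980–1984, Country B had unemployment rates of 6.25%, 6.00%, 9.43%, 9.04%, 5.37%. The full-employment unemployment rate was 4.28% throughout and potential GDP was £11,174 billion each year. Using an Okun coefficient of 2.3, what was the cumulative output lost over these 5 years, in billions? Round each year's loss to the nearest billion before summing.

£3,775 billion

Year 1980: gap = -2.3 × (6.25 - 4.28) = -4.531%, loss ≈ 11174 × 4.531/100 ≈ 506.
Year 1981: gap = -2.3 × (6 - 4.28) = -3.956%, loss ≈ 11174 × 3.956/100 ≈ 442.
Year 1982: gap = -2.3 × (9.43 - 4.28) = -11.845%, loss ≈ 11174 × 11.845/100 ≈ 1324.
Year 1983: gap = -2.3 × (9.04 - 4.28) = -10.948%, loss ≈ 11174 × 10.948/100 ≈ 1223.
Year 1984: gap = -2.3 × (5.37 - 4.28) = -2.507%, loss ≈ 11174 × 2.507/100 ≈ 280.
Total lost output = 506 + 442 + 1324 + 1223 + 280 = 3775 billion.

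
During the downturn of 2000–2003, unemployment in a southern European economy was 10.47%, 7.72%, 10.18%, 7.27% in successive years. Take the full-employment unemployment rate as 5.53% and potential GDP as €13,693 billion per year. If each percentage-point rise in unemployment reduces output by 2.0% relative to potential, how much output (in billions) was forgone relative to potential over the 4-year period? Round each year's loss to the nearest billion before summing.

Year 2000: gap = -2.0 × (10.47 - 5.53) = -9.88%, loss ≈ 13693 × 9.88/100 ≈ 1353.
Year 2001: gap = -2.0 × (7.72 - 5.53) = -4.38%, loss ≈ 13693 × 4.38/100 ≈ 600.
Year 2002: gap = -2.0 × (10.18 - 5.53) = -9.3%, loss ≈ 13693 × 9.3/100 ≈ 1273.
Year 2003: gap = -2.0 × (7.27 - 5.53) = -3.48%, loss ≈ 13693 × 3.48/100 ≈ 477.
Total lost output = 1353 + 600 + 1273 + 477 = 3703 billion.

€3,703 billion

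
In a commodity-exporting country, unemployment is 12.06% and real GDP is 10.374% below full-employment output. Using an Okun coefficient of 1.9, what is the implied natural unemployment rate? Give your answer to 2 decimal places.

From Okun's law, u - u* = -(output gap)/β = -(-10.374)/1.9 = 5.46 points.
So u* = 12.06 - 5.46 = 6.60%.

6.60%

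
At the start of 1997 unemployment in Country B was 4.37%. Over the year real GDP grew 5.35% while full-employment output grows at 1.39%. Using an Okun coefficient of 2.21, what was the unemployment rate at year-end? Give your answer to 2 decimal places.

2.58%

Growth-rate Okun's law: g_Y = g_Y* - β × Δu, so Δu = (g_Y* - g_Y)/β.
Δu = (1.39 - 5.35)/2.21 = -3.96/2.21 = -1.79 percentage points.
Year-end unemployment = 4.37 - 1.79 = 2.58%.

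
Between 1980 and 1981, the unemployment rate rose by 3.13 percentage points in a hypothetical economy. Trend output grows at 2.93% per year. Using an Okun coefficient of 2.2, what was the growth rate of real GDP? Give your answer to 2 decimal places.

-3.96%

Growth-rate Okun's law: g_Y = g_Y* - β × Δu.
g_Y = 2.93 - 2.2 × (3.13) = 2.93 - 6.886 = -3.956%, i.e. -3.96% to 2 d.p.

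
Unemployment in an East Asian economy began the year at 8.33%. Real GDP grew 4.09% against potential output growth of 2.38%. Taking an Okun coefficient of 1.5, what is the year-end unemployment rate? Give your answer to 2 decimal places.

Growth-rate Okun's law: g_Y = g_Y* - β × Δu, so Δu = (g_Y* - g_Y)/β.
Δu = (2.38 - 4.09)/1.5 = -1.71/1.5 = -1.14 percentage points.
Year-end unemployment = 8.33 - 1.14 = 7.19%.

7.19%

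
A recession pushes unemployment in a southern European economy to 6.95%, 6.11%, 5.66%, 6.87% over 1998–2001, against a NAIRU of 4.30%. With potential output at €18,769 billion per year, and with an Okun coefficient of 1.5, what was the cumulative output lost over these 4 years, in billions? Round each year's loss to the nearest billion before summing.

€2,363 billion

Year 1998: gap = -1.5 × (6.95 - 4.3) = -3.975%, loss ≈ 18769 × 3.975/100 ≈ 746.
Year 1999: gap = -1.5 × (6.11 - 4.3) = -2.715%, loss ≈ 18769 × 2.715/100 ≈ 510.
Year 2000: gap = -1.5 × (5.66 - 4.3) = -2.04%, loss ≈ 18769 × 2.04/100 ≈ 383.
Year 2001: gap = -1.5 × (6.87 - 4.3) = -3.855%, loss ≈ 18769 × 3.855/100 ≈ 724.
Total lost output = 746 + 510 + 383 + 724 = 2363 billion.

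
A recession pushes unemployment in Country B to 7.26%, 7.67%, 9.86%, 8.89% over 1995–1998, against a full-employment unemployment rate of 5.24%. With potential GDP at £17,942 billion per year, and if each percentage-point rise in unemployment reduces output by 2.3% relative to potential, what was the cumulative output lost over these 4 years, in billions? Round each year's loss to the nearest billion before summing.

Year 1995: gap = -2.3 × (7.26 - 5.24) = -4.646%, loss ≈ 17942 × 4.646/100 ≈ 834.
Year 1996: gap = -2.3 × (7.67 - 5.24) = -5.589%, loss ≈ 17942 × 5.589/100 ≈ 1003.
Year 1997: gap = -2.3 × (9.86 - 5.24) = -10.626%, loss ≈ 17942 × 10.626/100 ≈ 1907.
Year 1998: gap = -2.3 × (8.89 - 5.24) = -8.395%, loss ≈ 17942 × 8.395/100 ≈ 1506.
Total lost output = 834 + 1003 + 1907 + 1506 = 5250 billion.

£5,250 billion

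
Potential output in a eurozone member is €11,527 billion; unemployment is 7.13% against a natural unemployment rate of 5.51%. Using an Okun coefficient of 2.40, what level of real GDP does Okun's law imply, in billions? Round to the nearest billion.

Unemployment gap = 7.13 - 5.51 = 1.62 points, so the output gap is -2.4 × 1.62 = -3.888%.
Actual GDP = 11527 × (1 - 3.888/100) = 11527 × 0.96112 ≈ 11079 billion.

€11,079 billion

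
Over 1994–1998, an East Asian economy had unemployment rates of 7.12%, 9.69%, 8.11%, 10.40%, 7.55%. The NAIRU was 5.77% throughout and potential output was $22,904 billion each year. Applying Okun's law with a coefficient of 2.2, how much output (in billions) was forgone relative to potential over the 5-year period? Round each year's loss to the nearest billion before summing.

$7,064 billion

Year 1994: gap = -2.2 × (7.12 - 5.77) = -2.97%, loss ≈ 22904 × 2.97/100 ≈ 680.
Year 1995: gap = -2.2 × (9.69 - 5.77) = -8.624%, loss ≈ 22904 × 8.624/100 ≈ 1975.
Year 1996: gap = -2.2 × (8.11 - 5.77) = -5.148%, loss ≈ 22904 × 5.148/100 ≈ 1179.
Year 1997: gap = -2.2 × (10.4 - 5.77) = -10.186%, loss ≈ 22904 × 10.186/100 ≈ 2333.
Year 1998: gap = -2.2 × (7.55 - 5.77) = -3.916%, loss ≈ 22904 × 3.916/100 ≈ 897.
Total lost output = 680 + 1975 + 1179 + 2333 + 897 = 7064 billion.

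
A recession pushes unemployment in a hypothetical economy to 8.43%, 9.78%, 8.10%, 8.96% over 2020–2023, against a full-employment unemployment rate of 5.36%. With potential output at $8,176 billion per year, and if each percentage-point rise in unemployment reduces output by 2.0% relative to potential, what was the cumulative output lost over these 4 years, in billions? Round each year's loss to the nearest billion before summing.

Year 2020: gap = -2.0 × (8.43 - 5.36) = -6.14%, loss ≈ 8176 × 6.14/100 ≈ 502.
Year 2021: gap = -2.0 × (9.78 - 5.36) = -8.84%, loss ≈ 8176 × 8.84/100 ≈ 723.
Year 2022: gap = -2.0 × (8.1 - 5.36) = -5.48%, loss ≈ 8176 × 5.48/100 ≈ 448.
Year 2023: gap = -2.0 × (8.96 - 5.36) = -7.2%, loss ≈ 8176 × 7.2/100 ≈ 589.
Total lost output = 502 + 723 + 448 + 589 = 2262 billion.

$2,262 billion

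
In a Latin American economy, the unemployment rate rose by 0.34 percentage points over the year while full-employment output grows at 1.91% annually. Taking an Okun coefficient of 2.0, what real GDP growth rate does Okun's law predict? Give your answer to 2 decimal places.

1.23%

Growth-rate Okun's law: g_Y = g_Y* - β × Δu.
g_Y = 1.91 - 2.0 × (0.34) = 1.91 - 0.68 = 1.23%, i.e. 1.23% to 2 d.p.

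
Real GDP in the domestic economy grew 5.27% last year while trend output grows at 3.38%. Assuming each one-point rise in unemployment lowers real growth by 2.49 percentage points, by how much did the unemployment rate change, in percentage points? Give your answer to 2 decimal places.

Growth-rate Okun's law: g_Y = g_Y* - β × Δu, so Δu = (g_Y* - g_Y)/β.
Δu = (3.38 - 5.27)/2.49 = -1.89/2.49 = -0.76 percentage points.

-0.76 percentage points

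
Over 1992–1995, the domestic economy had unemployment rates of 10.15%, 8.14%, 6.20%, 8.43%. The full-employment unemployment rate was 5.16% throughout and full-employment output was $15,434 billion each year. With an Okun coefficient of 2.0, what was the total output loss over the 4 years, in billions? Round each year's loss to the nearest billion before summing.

Year 1992: gap = -2.0 × (10.15 - 5.16) = -9.98%, loss ≈ 15434 × 9.98/100 ≈ 1540.
Year 1993: gap = -2.0 × (8.14 - 5.16) = -5.96%, loss ≈ 15434 × 5.96/100 ≈ 920.
Year 1994: gap = -2.0 × (6.2 - 5.16) = -2.08%, loss ≈ 15434 × 2.08/100 ≈ 321.
Year 1995: gap = -2.0 × (8.43 - 5.16) = -6.54%, loss ≈ 15434 × 6.54/100 ≈ 1009.
Total lost output = 1540 + 920 + 321 + 1009 = 3790 billion.

$3,790 billion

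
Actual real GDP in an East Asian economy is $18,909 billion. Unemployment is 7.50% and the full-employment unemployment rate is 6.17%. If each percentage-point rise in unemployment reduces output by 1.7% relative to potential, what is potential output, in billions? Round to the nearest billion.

Unemployment gap = 7.5 - 6.17 = 1.33 points, so output gap = -1.7 × 1.33 = -2.261%.
Since Y = Y* × (1 + gap/100), Y* = 18909/0.97739 ≈ 19346 billion.

$19,346 billion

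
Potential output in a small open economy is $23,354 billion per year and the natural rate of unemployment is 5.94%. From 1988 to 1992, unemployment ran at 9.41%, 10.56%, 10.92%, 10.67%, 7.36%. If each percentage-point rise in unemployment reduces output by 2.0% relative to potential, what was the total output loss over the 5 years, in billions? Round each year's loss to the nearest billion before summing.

$8,977 billion

Year 1988: gap = -2.0 × (9.41 - 5.94) = -6.94%, loss ≈ 23354 × 6.94/100 ≈ 1621.
Year 1989: gap = -2.0 × (10.56 - 5.94) = -9.24%, loss ≈ 23354 × 9.24/100 ≈ 2158.
Year 1990: gap = -2.0 × (10.92 - 5.94) = -9.96%, loss ≈ 23354 × 9.96/100 ≈ 2326.
Year 1991: gap = -2.0 × (10.67 - 5.94) = -9.46%, loss ≈ 23354 × 9.46/100 ≈ 2209.
Year 1992: gap = -2.0 × (7.36 - 5.94) = -2.84%, loss ≈ 23354 × 2.84/100 ≈ 663.
Total lost output = 1621 + 2158 + 2326 + 2209 + 663 = 8977 billion.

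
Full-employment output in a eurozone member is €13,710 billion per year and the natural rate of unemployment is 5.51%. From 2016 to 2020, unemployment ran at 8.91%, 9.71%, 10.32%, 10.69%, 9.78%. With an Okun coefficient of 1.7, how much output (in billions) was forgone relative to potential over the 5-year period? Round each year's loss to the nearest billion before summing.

€5,094 billion

Year 2016: gap = -1.7 × (8.91 - 5.51) = -5.78%, loss ≈ 13710 × 5.78/100 ≈ 792.
Year 2017: gap = -1.7 × (9.71 - 5.51) = -7.14%, loss ≈ 13710 × 7.14/100 ≈ 979.
Year 2018: gap = -1.7 × (10.32 - 5.51) = -8.177%, loss ≈ 13710 × 8.177/100 ≈ 1121.
Year 2019: gap = -1.7 × (10.69 - 5.51) = -8.806%, loss ≈ 13710 × 8.806/100 ≈ 1207.
Year 2020: gap = -1.7 × (9.78 - 5.51) = -7.259%, loss ≈ 13710 × 7.259/100 ≈ 995.
Total lost output = 792 + 979 + 1121 + 1207 + 995 = 5094 billion.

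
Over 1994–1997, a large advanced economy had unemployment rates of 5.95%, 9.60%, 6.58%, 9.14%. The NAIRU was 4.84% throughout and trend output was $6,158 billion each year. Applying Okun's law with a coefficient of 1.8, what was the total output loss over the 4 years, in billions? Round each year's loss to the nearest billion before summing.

$1,321 billion

Year 1994: gap = -1.8 × (5.95 - 4.84) = -1.998%, loss ≈ 6158 × 1.998/100 ≈ 123.
Year 1995: gap = -1.8 × (9.6 - 4.84) = -8.568%, loss ≈ 6158 × 8.568/100 ≈ 528.
Year 1996: gap = -1.8 × (6.58 - 4.84) = -3.132%, loss ≈ 6158 × 3.132/100 ≈ 193.
Year 1997: gap = -1.8 × (9.14 - 4.84) = -7.74%, loss ≈ 6158 × 7.74/100 ≈ 477.
Total lost output = 123 + 528 + 193 + 477 = 1321 billion.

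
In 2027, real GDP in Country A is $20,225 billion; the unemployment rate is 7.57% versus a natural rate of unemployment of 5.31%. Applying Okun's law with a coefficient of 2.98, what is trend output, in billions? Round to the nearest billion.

Unemployment gap = 7.57 - 5.31 = 2.26 points, so output gap = -2.98 × 2.26 = -6.7348%.
Since Y = Y* × (1 + gap/100), Y* = 20225/0.932652 ≈ 21685 billion.

$21,685 billion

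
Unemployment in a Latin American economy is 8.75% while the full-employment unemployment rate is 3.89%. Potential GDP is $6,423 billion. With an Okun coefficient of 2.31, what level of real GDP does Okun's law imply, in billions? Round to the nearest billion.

$5,702 billion

Unemployment gap = 8.75 - 3.89 = 4.86 points, so the output gap is -2.31 × 4.86 = -11.2266%.
Actual GDP = 6423 × (1 - 11.2266/100) = 6423 × 0.887734 ≈ 5702 billion.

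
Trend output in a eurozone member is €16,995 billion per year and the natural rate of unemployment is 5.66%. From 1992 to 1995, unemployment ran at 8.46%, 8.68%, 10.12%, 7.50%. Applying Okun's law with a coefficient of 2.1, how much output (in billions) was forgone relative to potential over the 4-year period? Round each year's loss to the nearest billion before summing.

€4,326 billion

Year 1992: gap = -2.1 × (8.46 - 5.66) = -5.88%, loss ≈ 16995 × 5.88/100 ≈ 999.
Year 1993: gap = -2.1 × (8.68 - 5.66) = -6.342%, loss ≈ 16995 × 6.342/100 ≈ 1078.
Year 1994: gap = -2.1 × (10.12 - 5.66) = -9.366%, loss ≈ 16995 × 9.366/100 ≈ 1592.
Year 1995: gap = -2.1 × (7.5 - 5.66) = -3.864%, loss ≈ 16995 × 3.864/100 ≈ 657.
Total lost output = 999 + 1078 + 1592 + 657 = 4326 billion.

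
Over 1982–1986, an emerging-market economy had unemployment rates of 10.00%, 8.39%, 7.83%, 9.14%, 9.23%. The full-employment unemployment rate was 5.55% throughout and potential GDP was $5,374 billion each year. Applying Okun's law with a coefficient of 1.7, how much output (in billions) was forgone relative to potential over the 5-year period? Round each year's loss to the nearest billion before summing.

Year 1982: gap = -1.7 × (10 - 5.55) = -7.565%, loss ≈ 5374 × 7.565/100 ≈ 407.
Year 1983: gap = -1.7 × (8.39 - 5.55) = -4.828%, loss ≈ 5374 × 4.828/100 ≈ 259.
Year 1984: gap = -1.7 × (7.83 - 5.55) = -3.876%, loss ≈ 5374 × 3.876/100 ≈ 208.
Year 1985: gap = -1.7 × (9.14 - 5.55) = -6.103%, loss ≈ 5374 × 6.103/100 ≈ 328.
Year 1986: gap = -1.7 × (9.23 - 5.55) = -6.256%, loss ≈ 5374 × 6.256/100 ≈ 336.
Total lost output = 407 + 259 + 208 + 328 + 336 = 1538 billion.

$1,538 billion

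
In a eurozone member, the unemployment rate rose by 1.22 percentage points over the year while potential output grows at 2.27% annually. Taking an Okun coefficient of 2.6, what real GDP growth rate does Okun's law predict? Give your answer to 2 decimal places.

Growth-rate Okun's law: g_Y = g_Y* - β × Δu.
g_Y = 2.27 - 2.6 × (1.22) = 2.27 - 3.172 = -0.902%, i.e. -0.90% to 2 d.p.

-0.90%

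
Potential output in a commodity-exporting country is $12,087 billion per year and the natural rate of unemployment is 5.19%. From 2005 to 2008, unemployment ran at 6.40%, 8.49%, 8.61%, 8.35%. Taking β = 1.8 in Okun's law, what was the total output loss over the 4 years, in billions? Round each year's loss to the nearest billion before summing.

$2,413 billion

Year 2005: gap = -1.8 × (6.4 - 5.19) = -2.178%, loss ≈ 12087 × 2.178/100 ≈ 263.
Year 2006: gap = -1.8 × (8.49 - 5.19) = -5.94%, loss ≈ 12087 × 5.94/100 ≈ 718.
Year 2007: gap = -1.8 × (8.61 - 5.19) = -6.156%, loss ≈ 12087 × 6.156/100 ≈ 744.
Year 2008: gap = -1.8 × (8.35 - 5.19) = -5.688%, loss ≈ 12087 × 5.688/100 ≈ 688.
Total lost output = 263 + 718 + 744 + 688 = 2413 billion.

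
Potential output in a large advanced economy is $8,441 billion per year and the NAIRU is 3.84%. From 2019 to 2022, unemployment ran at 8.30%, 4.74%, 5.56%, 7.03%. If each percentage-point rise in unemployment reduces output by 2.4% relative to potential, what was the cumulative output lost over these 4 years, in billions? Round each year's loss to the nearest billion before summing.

$2,080 billion

Year 2019: gap = -2.4 × (8.3 - 3.84) = -10.704%, loss ≈ 8441 × 10.704/100 ≈ 904.
Year 2020: gap = -2.4 × (4.74 - 3.84) = -2.16%, loss ≈ 8441 × 2.16/100 ≈ 182.
Year 2021: gap = -2.4 × (5.56 - 3.84) = -4.128%, loss ≈ 8441 × 4.128/100 ≈ 348.
Year 2022: gap = -2.4 × (7.03 - 3.84) = -7.656%, loss ≈ 8441 × 7.656/100 ≈ 646.
Total lost output = 904 + 182 + 348 + 646 = 2080 billion.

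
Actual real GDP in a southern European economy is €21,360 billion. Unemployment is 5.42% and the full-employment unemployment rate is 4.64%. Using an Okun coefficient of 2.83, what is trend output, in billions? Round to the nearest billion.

€21,842 billion

Unemployment gap = 5.42 - 4.64 = 0.78 points, so output gap = -2.83 × 0.78 = -2.2074%.
Since Y = Y* × (1 + gap/100), Y* = 21360/0.977926 ≈ 21842 billion.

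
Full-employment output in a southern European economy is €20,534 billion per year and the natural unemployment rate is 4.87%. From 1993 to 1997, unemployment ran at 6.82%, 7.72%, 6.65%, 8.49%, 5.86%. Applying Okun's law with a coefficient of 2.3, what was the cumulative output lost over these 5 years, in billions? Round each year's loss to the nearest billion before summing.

€5,286 billion

Year 1993: gap = -2.3 × (6.82 - 4.87) = -4.485%, loss ≈ 20534 × 4.485/100 ≈ 921.
Year 1994: gap = -2.3 × (7.72 - 4.87) = -6.555%, loss ≈ 20534 × 6.555/100 ≈ 1346.
Year 1995: gap = -2.3 × (6.65 - 4.87) = -4.094%, loss ≈ 20534 × 4.094/100 ≈ 841.
Year 1996: gap = -2.3 × (8.49 - 4.87) = -8.326%, loss ≈ 20534 × 8.326/100 ≈ 1710.
Year 1997: gap = -2.3 × (5.86 - 4.87) = -2.277%, loss ≈ 20534 × 2.277/100 ≈ 468.
Total lost output = 921 + 1346 + 841 + 1710 + 468 = 5286 billion.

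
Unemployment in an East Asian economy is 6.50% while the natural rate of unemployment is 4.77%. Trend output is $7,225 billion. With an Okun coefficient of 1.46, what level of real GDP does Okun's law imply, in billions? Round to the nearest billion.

$7,043 billion

Unemployment gap = 6.5 - 4.77 = 1.73 points, so the output gap is -1.46 × 1.73 = -2.5258%.
Actual GDP = 7225 × (1 - 2.5258/100) = 7225 × 0.974742 ≈ 7043 billion.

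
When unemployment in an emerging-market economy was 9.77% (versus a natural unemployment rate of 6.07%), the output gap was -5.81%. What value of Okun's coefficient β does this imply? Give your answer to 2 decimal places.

Okun's law: output gap = -β × (u - u*).
-5.81 = -β × (9.77 - 6.07) = -β × 3.7, so β = 5.81/3.7 = 1.57.

β ≈ 1.57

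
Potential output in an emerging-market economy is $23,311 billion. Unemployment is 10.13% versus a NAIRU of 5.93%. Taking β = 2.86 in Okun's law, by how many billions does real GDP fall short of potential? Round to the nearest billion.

Output gap = -2.86 × (10.13 - 5.93) = -2.86 × 4.2 = -12.012%.
Actual GDP ≈ 23311 × 0.87988 ≈ 20511 billion, so the shortfall is 23311 - 20511 = 2800 billion.

$2,800 billion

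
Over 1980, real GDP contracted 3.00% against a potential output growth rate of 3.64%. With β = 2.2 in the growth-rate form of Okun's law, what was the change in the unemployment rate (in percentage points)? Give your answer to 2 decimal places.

Growth-rate Okun's law: g_Y = g_Y* - β × Δu, so Δu = (g_Y* - g_Y)/β.
Δu = (3.64 + 3)/2.2 = 6.64/2.2 = 3.02 percentage points.

3.02 percentage points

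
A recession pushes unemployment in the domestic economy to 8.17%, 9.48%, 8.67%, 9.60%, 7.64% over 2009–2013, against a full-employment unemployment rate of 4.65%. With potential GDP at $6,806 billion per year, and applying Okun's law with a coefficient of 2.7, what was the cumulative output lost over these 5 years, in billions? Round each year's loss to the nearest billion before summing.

Year 2009: gap = -2.7 × (8.17 - 4.65) = -9.504%, loss ≈ 6806 × 9.504/100 ≈ 647.
Year 2010: gap = -2.7 × (9.48 - 4.65) = -13.041%, loss ≈ 6806 × 13.041/100 ≈ 888.
Year 2011: gap = -2.7 × (8.67 - 4.65) = -10.854%, loss ≈ 6806 × 10.854/100 ≈ 739.
Year 2012: gap = -2.7 × (9.6 - 4.65) = -13.365%, loss ≈ 6806 × 13.365/100 ≈ 910.
Year 2013: gap = -2.7 × (7.64 - 4.65) = -8.073%, loss ≈ 6806 × 8.073/100 ≈ 549.
Total lost output = 647 + 888 + 739 + 910 + 549 = 3733 billion.

$3,733 billion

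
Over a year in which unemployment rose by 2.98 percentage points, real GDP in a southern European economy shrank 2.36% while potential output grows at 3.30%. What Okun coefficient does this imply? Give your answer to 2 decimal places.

Growth form: g_Y = g_Y* - β × Δu, so β = (g_Y* - g_Y)/Δu.
β = (3.3 + 2.36)/2.98 = 5.66/2.98 = 1.90.

β ≈ 1.90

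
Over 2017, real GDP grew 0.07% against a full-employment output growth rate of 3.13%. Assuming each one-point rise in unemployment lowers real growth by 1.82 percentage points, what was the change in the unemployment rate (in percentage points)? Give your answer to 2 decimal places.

Growth-rate Okun's law: g_Y = g_Y* - β × Δu, so Δu = (g_Y* - g_Y)/β.
Δu = (3.13 - 0.07)/1.82 = 3.06/1.82 = 1.68 percentage points.

1.68 percentage points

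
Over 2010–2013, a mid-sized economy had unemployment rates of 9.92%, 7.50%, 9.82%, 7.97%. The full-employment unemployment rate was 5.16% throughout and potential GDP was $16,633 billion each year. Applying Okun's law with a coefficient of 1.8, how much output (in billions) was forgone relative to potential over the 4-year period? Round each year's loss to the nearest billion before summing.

Year 2010: gap = -1.8 × (9.92 - 5.16) = -8.568%, loss ≈ 16633 × 8.568/100 ≈ 1425.
Year 2011: gap = -1.8 × (7.5 - 5.16) = -4.212%, loss ≈ 16633 × 4.212/100 ≈ 701.
Year 2012: gap = -1.8 × (9.82 - 5.16) = -8.388%, loss ≈ 16633 × 8.388/100 ≈ 1395.
Year 2013: gap = -1.8 × (7.97 - 5.16) = -5.058%, loss ≈ 16633 × 5.058/100 ≈ 841.
Total lost output = 1425 + 701 + 1395 + 841 = 4362 billion.

$4,362 billion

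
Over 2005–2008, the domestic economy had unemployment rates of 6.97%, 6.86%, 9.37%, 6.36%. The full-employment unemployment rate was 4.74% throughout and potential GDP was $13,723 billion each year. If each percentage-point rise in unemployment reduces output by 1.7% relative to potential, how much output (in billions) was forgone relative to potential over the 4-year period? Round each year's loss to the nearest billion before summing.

Year 2005: gap = -1.7 × (6.97 - 4.74) = -3.791%, loss ≈ 13723 × 3.791/100 ≈ 520.
Year 2006: gap = -1.7 × (6.86 - 4.74) = -3.604%, loss ≈ 13723 × 3.604/100 ≈ 495.
Year 2007: gap = -1.7 × (9.37 - 4.74) = -7.871%, loss ≈ 13723 × 7.871/100 ≈ 1080.
Year 2008: gap = -1.7 × (6.36 - 4.74) = -2.754%, loss ≈ 13723 × 2.754/100 ≈ 378.
Total lost output = 520 + 495 + 1080 + 378 = 2473 billion.

$2,473 billion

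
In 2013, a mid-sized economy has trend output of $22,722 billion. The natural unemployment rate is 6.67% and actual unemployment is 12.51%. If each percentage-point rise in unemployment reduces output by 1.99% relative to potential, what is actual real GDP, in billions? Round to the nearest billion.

$20,081 billion

Unemployment gap = 12.51 - 6.67 = 5.84 points, so the output gap is -1.99 × 5.84 = -11.6216%.
Actual GDP = 22722 × (1 - 11.6216/100) = 22722 × 0.883784 ≈ 20081 billion.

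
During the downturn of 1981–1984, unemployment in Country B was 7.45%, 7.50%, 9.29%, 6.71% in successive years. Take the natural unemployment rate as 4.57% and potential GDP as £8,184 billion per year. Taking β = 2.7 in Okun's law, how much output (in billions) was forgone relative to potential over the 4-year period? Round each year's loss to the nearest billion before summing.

Year 1981: gap = -2.7 × (7.45 - 4.57) = -7.776%, loss ≈ 8184 × 7.776/100 ≈ 636.
Year 1982: gap = -2.7 × (7.5 - 4.57) = -7.911%, loss ≈ 8184 × 7.911/100 ≈ 647.
Year 1983: gap = -2.7 × (9.29 - 4.57) = -12.744%, loss ≈ 8184 × 12.744/100 ≈ 1043.
Year 1984: gap = -2.7 × (6.71 - 4.57) = -5.778%, loss ≈ 8184 × 5.778/100 ≈ 473.
Total lost output = 636 + 647 + 1043 + 473 = 2799 billion.

£2,799 billion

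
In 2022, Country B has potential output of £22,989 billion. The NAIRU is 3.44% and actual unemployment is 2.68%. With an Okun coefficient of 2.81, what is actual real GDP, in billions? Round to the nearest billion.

Unemployment gap = 2.68 - 3.44 = -0.76 points, so the output gap is -2.81 × (-0.76) = 2.1356%.
Actual GDP = 22989 × (1 + 2.1356/100) = 22989 × 1.021356 ≈ 23480 billion.

£23,480 billion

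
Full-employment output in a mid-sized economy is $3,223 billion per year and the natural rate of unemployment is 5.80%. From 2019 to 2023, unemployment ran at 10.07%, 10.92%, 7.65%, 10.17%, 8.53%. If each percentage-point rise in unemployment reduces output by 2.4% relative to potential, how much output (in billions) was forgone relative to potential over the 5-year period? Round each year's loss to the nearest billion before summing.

Year 2019: gap = -2.4 × (10.07 - 5.8) = -10.248%, loss ≈ 3223 × 10.248/100 ≈ 330.
Year 2020: gap = -2.4 × (10.92 - 5.8) = -12.288%, loss ≈ 3223 × 12.288/100 ≈ 396.
Year 2021: gap = -2.4 × (7.65 - 5.8) = -4.44%, loss ≈ 3223 × 4.44/100 ≈ 143.
Year 2022: gap = -2.4 × (10.17 - 5.8) = -10.488%, loss ≈ 3223 × 10.488/100 ≈ 338.
Year 2023: gap = -2.4 × (8.53 - 5.8) = -6.552%, loss ≈ 3223 × 6.552/100 ≈ 211.
Total lost output = 330 + 396 + 143 + 338 + 211 = 1418 billion.

$1,418 billion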